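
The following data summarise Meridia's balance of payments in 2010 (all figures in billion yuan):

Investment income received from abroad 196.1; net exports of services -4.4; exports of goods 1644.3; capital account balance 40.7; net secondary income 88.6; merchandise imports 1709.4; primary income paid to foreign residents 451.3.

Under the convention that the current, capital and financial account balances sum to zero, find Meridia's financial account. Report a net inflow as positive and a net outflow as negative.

195.4

Goods balance = 1644.3 - 1709.4 = -65.1
Services balance = -4.4
Trade balance (goods + services) = -65.1 + (-4.4) = -69.5
Net primary income = 196.1 - 451.3 = -255.2
Net secondary income = 88.6
Current account = -69.5 + (-255.2) + 88.6 = -236.1
Financial account = -(-236.1 + 40.7) = 195.4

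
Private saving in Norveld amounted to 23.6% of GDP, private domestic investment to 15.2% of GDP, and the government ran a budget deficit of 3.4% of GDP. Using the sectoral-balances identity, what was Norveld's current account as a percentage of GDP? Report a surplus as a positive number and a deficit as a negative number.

5.0

By the sectoral-balances identity, CA = (S_private - I) + (T - G).
Private balance = 23.6 - 15.2 = 8.4
Government balance (T - G) = -3.4
CA = 8.4 + (-3.4) = 5.0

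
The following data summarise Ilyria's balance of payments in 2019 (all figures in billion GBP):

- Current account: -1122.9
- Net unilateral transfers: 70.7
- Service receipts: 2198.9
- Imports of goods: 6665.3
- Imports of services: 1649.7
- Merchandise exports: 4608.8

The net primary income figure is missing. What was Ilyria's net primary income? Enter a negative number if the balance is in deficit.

Current account = goods balance + services balance + net primary income + net secondary income
Sum of the known components = -1436.6
Net primary income = CA - (known components) = -1122.9 - (-1436.6) = 313.7

313.7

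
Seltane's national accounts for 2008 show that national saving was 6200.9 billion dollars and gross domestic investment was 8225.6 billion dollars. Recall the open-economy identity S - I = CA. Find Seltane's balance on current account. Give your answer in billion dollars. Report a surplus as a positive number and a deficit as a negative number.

S - I = CA (net lending to the rest of the world).
CA = S - I = 6200.9 - 8225.6 = -2024.7

-2024.7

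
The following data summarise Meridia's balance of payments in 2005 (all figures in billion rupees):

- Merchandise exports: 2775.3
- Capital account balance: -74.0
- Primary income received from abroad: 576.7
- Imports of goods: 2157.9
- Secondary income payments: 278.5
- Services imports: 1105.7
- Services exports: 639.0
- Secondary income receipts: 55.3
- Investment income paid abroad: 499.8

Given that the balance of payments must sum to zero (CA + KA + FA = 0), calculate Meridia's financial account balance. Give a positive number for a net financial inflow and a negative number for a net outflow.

69.6

Goods balance = 2775.3 - 2157.9 = 617.4
Services balance = 639.0 - 1105.7 = -466.7
Trade balance (goods + services) = 617.4 + (-466.7) = 150.7
Net primary income = 576.7 - 499.8 = 76.9
Net secondary income = 55.3 - 278.5 = -223.2
Current account = 150.7 + 76.9 + (-223.2) = 4.4
Financial account = -(4.4 + (-74.0)) = 69.6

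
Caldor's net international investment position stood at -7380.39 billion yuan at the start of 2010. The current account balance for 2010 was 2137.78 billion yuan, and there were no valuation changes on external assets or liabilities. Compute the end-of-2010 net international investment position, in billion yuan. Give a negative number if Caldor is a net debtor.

-5242.61

With no valuation effects, change in NIIP = current account = 2137.78
End-of-year NIIP = -7380.39 + 2137.78 = -5242.61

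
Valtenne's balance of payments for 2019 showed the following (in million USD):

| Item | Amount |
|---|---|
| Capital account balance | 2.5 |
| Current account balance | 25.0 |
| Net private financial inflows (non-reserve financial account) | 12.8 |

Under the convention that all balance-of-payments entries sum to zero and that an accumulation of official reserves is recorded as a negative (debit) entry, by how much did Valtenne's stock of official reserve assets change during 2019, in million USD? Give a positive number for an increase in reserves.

Official reserve transactions balance = -(25.0 + 2.5 + 12.8) = -40.3
An accumulation of reserves is recorded as a debit (negative entry), so the change in the stock of reserves is the negative of that balance.
Change in official reserves = -(-40.3) = 40.3

40.3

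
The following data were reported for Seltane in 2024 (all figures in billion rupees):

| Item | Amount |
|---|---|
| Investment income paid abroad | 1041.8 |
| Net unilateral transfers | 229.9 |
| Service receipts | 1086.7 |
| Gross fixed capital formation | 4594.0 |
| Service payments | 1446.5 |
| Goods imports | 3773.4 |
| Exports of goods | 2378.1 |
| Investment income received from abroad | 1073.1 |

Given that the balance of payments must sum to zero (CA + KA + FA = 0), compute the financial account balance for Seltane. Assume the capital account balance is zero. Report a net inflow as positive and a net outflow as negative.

1493.9

Goods balance = 2378.1 - 3773.4 = -1395.3
Services balance = 1086.7 - 1446.5 = -359.8
Trade balance (goods + services) = -1395.3 + (-359.8) = -1755.1
Net primary income = 1073.1 - 1041.8 = 31.3
Net secondary income = 229.9
Current account = -1755.1 + 31.3 + 229.9 = -1493.9
Financial account = -(-1493.9) = 1493.9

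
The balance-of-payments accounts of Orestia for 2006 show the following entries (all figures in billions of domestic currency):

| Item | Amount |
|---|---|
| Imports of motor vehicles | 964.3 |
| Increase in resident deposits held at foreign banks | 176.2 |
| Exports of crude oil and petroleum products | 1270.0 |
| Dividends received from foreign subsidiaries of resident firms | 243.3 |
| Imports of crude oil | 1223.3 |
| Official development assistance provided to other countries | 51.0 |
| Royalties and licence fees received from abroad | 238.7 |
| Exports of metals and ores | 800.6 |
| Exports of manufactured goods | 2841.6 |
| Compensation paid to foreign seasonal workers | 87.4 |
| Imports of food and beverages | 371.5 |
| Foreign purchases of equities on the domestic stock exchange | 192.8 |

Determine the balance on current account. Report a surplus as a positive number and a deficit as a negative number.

2696.7

Goods: 800.6 - 371.5 + 1270.0 - 1223.3 - 964.3 + 2841.6 = 2353.1
Services: 238.7
Primary income: -87.4 + 243.3 = 155.9
Secondary income: -51.0
Current account = 2353.1 + 238.7 + 155.9 + (-51.0) = 2696.7
(Excluded from the current account — financial account: increase in resident deposits held at foreign banks 176.2, foreign purchases of equities on the domestic stock exchange 192.8.)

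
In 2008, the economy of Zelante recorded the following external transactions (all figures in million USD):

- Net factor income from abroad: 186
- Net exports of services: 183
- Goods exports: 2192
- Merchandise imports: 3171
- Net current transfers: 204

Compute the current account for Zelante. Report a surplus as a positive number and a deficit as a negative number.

-406

Goods balance = 2192 - 3171 = -979
Services balance = 183
Trade balance (goods + services) = -979 + 183 = -796
Net primary income = 186
Net secondary income = 204
Current account = -796 + 186 + 204 = -406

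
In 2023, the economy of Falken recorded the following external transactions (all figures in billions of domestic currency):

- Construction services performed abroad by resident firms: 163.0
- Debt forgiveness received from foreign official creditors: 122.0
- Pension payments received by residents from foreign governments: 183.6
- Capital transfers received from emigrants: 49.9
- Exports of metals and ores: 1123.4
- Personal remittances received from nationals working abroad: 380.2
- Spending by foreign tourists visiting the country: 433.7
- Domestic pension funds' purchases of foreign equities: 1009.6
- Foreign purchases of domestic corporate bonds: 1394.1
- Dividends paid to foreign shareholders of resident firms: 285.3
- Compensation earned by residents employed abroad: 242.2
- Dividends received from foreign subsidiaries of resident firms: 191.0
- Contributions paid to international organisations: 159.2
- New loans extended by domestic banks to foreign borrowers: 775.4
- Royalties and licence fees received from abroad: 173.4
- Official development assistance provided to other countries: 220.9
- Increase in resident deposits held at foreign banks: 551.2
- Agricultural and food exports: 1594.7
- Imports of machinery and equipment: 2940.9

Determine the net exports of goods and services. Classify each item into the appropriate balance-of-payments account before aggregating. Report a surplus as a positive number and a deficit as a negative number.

Goods: -2940.9 + 1594.7 + 1123.4 = -222.8
Services: 163.0 + 173.4 + 433.7 = 770.1
Trade balance = -222.8 + 770.1 = 547.3
(Excluded from the trade balance — capital account: debt forgiveness received from foreign official creditors 122.0, capital transfers received from emigrants 49.9; secondary income: pension payments received by residents from foreign governments 183.6, personal remittances received from nationals working abroad 380.2, contributions paid to international organisations 159.2, official development assistance provided to other countries 220.9; financial account: domestic pension funds' purchases of foreign equities 1009.6, foreign purchases of domestic corporate bonds 1394.1, new loans extended by domestic banks to foreign borrowers 775.4, increase in resident deposits held at foreign banks 551.2; primary income: dividends paid to foreign shareholders of resident firms 285.3, compensation earned by residents employed abroad 242.2, dividends received from foreign subsidiaries of resident firms 191.0.)

547.3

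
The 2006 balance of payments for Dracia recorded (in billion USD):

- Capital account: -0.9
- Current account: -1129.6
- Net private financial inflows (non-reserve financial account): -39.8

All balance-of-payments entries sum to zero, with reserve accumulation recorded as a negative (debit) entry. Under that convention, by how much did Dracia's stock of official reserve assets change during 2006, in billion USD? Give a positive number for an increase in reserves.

Official reserve transactions balance = -((-1129.6) + (-0.9) + (-39.8)) = 1170.3
An accumulation of reserves is recorded as a debit (negative entry), so the change in the stock of reserves is the negative of that balance.
Change in official reserves = -(1170.3) = -1170.3

-1170.3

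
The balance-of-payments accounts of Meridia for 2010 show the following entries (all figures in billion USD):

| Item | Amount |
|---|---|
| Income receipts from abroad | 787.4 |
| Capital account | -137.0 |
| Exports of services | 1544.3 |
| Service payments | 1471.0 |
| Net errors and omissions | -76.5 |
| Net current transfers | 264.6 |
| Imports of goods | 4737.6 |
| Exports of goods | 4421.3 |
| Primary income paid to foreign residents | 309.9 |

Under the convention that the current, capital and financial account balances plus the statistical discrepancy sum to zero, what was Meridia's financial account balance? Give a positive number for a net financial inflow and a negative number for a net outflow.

-285.6

Goods balance = 4421.3 - 4737.6 = -316.3
Services balance = 1544.3 - 1471.0 = 73.3
Trade balance (goods + services) = -316.3 + 73.3 = -243.0
Net primary income = 787.4 - 309.9 = 477.5
Net secondary income = 264.6
Current account = -243.0 + 477.5 + 264.6 = 499.1
Financial account = -(499.1 + (-137.0) + (-76.5)) = -285.6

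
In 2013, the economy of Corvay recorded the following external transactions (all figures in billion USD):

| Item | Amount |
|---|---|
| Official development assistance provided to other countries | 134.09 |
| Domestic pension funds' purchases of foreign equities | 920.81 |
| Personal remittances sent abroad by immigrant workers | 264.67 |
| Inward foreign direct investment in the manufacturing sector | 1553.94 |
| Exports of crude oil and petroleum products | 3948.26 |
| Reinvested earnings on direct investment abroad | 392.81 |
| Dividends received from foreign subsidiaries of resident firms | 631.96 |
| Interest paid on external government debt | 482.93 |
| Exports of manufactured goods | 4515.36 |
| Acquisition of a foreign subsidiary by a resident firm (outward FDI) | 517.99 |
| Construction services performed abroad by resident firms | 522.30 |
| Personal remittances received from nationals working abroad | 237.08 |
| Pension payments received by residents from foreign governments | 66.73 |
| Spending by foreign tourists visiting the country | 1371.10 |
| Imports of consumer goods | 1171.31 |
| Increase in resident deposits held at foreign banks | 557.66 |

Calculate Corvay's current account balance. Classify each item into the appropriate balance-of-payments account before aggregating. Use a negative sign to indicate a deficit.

9632.60

Goods: 4515.36 - 1171.31 + 3948.26 = 7292.31
Services: 1371.10 + 522.30 = 1893.40
Primary income: 392.81 + 631.96 - 482.93 = 541.84
Secondary income: -134.09 + 237.08 + 66.73 - 264.67 = -94.95
Current account = 7292.31 + 1893.40 + 541.84 + (-94.95) = 9632.60
(Excluded from the current account — financial account: domestic pension funds' purchases of foreign equities 920.81, inward foreign direct investment in the manufacturing sector 1553.94, acquisition of a foreign subsidiary by a resident firm (outward FDI) 517.99, increase in resident deposits held at foreign banks 557.66.)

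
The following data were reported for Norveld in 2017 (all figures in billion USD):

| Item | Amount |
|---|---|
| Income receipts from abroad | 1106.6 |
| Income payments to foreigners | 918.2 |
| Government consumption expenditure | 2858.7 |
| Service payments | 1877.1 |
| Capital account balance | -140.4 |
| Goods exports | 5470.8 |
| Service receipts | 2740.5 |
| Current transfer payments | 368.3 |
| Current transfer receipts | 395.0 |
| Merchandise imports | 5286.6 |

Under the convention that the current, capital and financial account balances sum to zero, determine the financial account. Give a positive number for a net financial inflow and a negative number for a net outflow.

Goods balance = 5470.8 - 5286.6 = 184.2
Services balance = 2740.5 - 1877.1 = 863.4
Trade balance (goods + services) = 184.2 + 863.4 = 1047.6
Net primary income = 1106.6 - 918.2 = 188.4
Net secondary income = 395.0 - 368.3 = 26.7
Current account = 1047.6 + 188.4 + 26.7 = 1262.7
Financial account = -(1262.7 + (-140.4)) = -1122.3

-1122.3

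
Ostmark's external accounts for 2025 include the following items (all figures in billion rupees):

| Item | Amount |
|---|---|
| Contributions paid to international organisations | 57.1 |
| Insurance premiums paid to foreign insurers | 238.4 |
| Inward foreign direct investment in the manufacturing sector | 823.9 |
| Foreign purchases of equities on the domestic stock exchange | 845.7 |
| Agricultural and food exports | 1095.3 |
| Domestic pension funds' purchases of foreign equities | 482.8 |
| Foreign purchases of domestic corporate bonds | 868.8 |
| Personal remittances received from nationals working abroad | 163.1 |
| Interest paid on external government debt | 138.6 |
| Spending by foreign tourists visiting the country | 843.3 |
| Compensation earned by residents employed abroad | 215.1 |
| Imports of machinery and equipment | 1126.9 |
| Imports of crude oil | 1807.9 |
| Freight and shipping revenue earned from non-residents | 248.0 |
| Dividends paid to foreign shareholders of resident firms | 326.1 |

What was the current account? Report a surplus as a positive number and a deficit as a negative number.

-1130.2

Goods: -1126.9 + 1095.3 - 1807.9 = -1839.5
Services: -238.4 + 843.3 + 248.0 = 852.9
Primary income: -138.6 + 215.1 - 326.1 = -249.6
Secondary income: -57.1 + 163.1 = 106.0
Current account = (-1839.5) + 852.9 + (-249.6) + 106.0 = -1130.2
(Excluded from the current account — financial account: inward foreign direct investment in the manufacturing sector 823.9, foreign purchases of equities on the domestic stock exchange 845.7, domestic pension funds' purchases of foreign equities 482.8, foreign purchases of domestic corporate bonds 868.8.)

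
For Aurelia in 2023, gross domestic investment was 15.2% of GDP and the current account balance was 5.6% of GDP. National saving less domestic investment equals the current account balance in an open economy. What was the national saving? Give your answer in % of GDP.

20.8

S = I + CA = 15.2 + 5.6 = 20.8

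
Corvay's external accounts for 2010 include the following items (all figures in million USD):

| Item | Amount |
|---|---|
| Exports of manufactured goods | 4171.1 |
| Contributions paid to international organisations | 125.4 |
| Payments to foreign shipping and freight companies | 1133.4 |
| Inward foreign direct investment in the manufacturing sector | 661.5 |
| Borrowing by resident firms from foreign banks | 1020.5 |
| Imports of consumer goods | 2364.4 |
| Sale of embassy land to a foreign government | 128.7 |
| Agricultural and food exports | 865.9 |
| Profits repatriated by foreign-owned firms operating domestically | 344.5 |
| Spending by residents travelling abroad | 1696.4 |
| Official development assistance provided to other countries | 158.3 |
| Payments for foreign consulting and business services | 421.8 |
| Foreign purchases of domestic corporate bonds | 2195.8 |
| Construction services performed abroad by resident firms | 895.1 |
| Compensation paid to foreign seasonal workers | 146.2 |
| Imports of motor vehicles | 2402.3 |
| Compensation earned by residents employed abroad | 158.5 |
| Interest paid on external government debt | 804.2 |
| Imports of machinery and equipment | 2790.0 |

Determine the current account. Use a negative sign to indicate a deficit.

Goods: 865.9 + 4171.1 - 2790.0 - 2402.3 - 2364.4 = -2519.7
Services: -1133.4 - 421.8 - 1696.4 + 895.1 = -2356.5
Primary income: -804.2 - 344.5 + 158.5 - 146.2 = -1136.4
Secondary income: -125.4 - 158.3 = -283.7
Current account = (-2519.7) + (-2356.5) + (-1136.4) + (-283.7) = -6296.3
(Excluded from the current account — financial account: inward foreign direct investment in the manufacturing sector 661.5, borrowing by resident firms from foreign banks 1020.5, foreign purchases of domestic corporate bonds 2195.8; capital account: sale of embassy land to a foreign government 128.7.)

-6296.3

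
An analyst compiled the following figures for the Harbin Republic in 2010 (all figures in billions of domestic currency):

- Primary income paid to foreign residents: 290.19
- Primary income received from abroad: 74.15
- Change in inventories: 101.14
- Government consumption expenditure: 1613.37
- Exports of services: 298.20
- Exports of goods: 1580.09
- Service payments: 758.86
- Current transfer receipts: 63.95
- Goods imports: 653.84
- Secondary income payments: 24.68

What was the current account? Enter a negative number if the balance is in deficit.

288.82

Goods balance = 1580.09 - 653.84 = 926.25
Services balance = 298.20 - 758.86 = -460.66
Trade balance (goods + services) = 926.25 + (-460.66) = 465.59
Net primary income = 74.15 - 290.19 = -216.04
Net secondary income = 63.95 - 24.68 = 39.27
Current account = 465.59 + (-216.04) + 39.27 = 288.82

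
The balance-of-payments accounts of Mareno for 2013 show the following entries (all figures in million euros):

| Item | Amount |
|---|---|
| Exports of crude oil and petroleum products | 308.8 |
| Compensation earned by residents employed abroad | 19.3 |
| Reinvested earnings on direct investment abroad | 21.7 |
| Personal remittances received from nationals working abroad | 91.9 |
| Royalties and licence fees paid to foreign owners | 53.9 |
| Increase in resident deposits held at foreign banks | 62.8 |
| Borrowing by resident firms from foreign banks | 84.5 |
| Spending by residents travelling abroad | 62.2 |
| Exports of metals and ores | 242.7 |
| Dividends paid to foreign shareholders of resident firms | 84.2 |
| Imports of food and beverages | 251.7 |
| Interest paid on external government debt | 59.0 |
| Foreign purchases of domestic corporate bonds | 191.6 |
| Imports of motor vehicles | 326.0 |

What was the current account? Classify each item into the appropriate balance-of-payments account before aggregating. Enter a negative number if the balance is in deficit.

-152.6

Goods: -326.0 + 308.8 - 251.7 + 242.7 = -26.2
Services: -62.2 - 53.9 = -116.1
Primary income: 21.7 - 84.2 + 19.3 - 59.0 = -102.2
Secondary income: 91.9
Current account = (-26.2) + (-116.1) + (-102.2) + 91.9 = -152.6
(Excluded from the current account — financial account: increase in resident deposits held at foreign banks 62.8, borrowing by resident firms from foreign banks 84.5, foreign purchases of domestic corporate bonds 191.6.)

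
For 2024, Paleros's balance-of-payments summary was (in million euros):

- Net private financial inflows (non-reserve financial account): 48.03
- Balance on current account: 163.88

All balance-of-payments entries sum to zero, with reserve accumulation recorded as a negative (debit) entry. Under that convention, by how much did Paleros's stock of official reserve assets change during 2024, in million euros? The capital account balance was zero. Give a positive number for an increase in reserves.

Official reserve transactions balance = -(163.88 + 48.03) = -211.91
An accumulation of reserves is recorded as a debit (negative entry), so the change in the stock of reserves is the negative of that balance.
Change in official reserves = -(-211.91) = 211.91

211.91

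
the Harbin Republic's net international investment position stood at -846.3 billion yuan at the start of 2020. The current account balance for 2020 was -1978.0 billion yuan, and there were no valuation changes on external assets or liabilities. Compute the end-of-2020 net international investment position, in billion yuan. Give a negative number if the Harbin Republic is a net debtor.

-2824.3

With no valuation effects, change in NIIP = current account = -1978.0
End-of-year NIIP = -846.3 + (-1978.0) = -2824.3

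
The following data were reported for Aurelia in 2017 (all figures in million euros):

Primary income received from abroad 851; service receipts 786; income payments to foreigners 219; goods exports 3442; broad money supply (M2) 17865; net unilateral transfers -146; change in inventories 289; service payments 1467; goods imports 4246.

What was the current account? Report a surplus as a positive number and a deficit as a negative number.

Goods balance = 3442 - 4246 = -804
Services balance = 786 - 1467 = -681
Trade balance (goods + services) = -804 + (-681) = -1485
Net primary income = 851 - 219 = 632
Net secondary income = -146
Current account = -1485 + 632 + (-146) = -999

-999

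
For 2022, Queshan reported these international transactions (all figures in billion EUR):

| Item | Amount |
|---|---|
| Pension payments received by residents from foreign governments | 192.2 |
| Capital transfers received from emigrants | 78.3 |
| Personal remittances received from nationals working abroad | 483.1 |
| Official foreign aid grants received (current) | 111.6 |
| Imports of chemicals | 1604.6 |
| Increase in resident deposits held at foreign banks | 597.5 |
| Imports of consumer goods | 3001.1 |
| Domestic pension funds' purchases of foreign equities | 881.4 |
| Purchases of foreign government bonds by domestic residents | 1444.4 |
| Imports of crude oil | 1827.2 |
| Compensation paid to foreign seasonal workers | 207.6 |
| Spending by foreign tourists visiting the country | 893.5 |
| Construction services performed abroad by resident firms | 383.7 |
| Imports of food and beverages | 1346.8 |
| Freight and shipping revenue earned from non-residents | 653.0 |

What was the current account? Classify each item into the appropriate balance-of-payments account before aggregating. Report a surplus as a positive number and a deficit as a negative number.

Goods: -1827.2 - 1346.8 - 1604.6 - 3001.1 = -7779.7
Services: 383.7 + 893.5 + 653.0 = 1930.2
Primary income: -207.6
Secondary income: 483.1 + 192.2 + 111.6 = 786.9
Current account = (-7779.7) + 1930.2 + (-207.6) + 786.9 = -5270.2
(Excluded from the current account — capital account: capital transfers received from emigrants 78.3; financial account: increase in resident deposits held at foreign banks 597.5, domestic pension funds' purchases of foreign equities 881.4, purchases of foreign government bonds by domestic residents 1444.4.)

-5270.2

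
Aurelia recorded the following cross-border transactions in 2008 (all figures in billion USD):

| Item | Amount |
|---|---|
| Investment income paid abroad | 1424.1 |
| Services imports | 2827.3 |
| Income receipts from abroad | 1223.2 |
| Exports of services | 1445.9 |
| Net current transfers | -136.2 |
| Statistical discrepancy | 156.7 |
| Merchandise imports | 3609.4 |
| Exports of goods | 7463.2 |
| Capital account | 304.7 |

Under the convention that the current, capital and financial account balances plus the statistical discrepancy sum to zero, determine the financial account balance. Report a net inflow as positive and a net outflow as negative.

-2596.7

Goods balance = 7463.2 - 3609.4 = 3853.8
Services balance = 1445.9 - 2827.3 = -1381.4
Trade balance (goods + services) = 3853.8 + (-1381.4) = 2472.4
Net primary income = 1223.2 - 1424.1 = -200.9
Net secondary income = -136.2
Current account = 2472.4 + (-200.9) + (-136.2) = 2135.3
Financial account = -(2135.3 + 304.7 + 156.7) = -2596.7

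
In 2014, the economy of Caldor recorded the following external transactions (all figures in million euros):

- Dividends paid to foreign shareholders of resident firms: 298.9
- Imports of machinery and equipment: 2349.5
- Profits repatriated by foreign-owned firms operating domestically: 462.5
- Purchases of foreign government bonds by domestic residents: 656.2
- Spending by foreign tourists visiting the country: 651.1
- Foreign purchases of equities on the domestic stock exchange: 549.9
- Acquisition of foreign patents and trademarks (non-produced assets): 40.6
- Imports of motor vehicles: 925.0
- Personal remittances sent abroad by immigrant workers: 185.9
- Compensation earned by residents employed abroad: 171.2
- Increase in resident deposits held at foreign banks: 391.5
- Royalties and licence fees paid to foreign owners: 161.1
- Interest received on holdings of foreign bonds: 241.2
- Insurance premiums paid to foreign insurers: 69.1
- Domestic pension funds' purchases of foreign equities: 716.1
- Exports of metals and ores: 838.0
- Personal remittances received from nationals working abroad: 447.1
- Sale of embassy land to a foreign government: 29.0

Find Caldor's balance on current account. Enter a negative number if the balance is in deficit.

-2103.4

Goods: 838.0 - 925.0 - 2349.5 = -2436.5
Services: -69.1 + 651.1 - 161.1 = 420.9
Primary income: 241.2 - 298.9 + 171.2 - 462.5 = -349.0
Secondary income: 447.1 - 185.9 = 261.2
Current account = (-2436.5) + 420.9 + (-349.0) + 261.2 = -2103.4
(Excluded from the current account — financial account: purchases of foreign government bonds by domestic residents 656.2, foreign purchases of equities on the domestic stock exchange 549.9, increase in resident deposits held at foreign banks 391.5, domestic pension funds' purchases of foreign equities 716.1; capital account: acquisition of foreign patents and trademarks (non-produced assets) 40.6, sale of embassy land to a foreign government 29.0.)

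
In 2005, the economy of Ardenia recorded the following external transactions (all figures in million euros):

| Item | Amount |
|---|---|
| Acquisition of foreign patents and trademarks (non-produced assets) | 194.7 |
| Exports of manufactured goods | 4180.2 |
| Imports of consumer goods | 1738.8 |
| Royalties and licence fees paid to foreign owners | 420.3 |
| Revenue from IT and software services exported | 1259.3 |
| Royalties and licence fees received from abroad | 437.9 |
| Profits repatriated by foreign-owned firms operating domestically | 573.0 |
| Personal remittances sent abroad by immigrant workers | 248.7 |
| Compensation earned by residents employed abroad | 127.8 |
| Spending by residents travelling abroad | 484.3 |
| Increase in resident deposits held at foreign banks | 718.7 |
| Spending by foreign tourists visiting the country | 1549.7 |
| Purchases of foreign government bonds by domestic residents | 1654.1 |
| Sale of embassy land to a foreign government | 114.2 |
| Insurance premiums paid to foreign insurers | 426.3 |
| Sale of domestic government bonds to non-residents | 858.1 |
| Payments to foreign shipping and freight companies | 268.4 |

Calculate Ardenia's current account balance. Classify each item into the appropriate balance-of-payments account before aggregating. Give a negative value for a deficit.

Goods: 4180.2 - 1738.8 = 2441.4
Services: 1549.7 + 1259.3 - 426.3 - 420.3 + 437.9 - 484.3 - 268.4 = 1647.6
Primary income: 127.8 - 573.0 = -445.2
Secondary income: -248.7
Current account = 2441.4 + 1647.6 + (-445.2) + (-248.7) = 3395.1
(Excluded from the current account — capital account: acquisition of foreign patents and trademarks (non-produced assets) 194.7, sale of embassy land to a foreign government 114.2; financial account: increase in resident deposits held at foreign banks 718.7, purchases of foreign government bonds by domestic residents 1654.1, sale of domestic government bonds to non-residents 858.1.)

3395.1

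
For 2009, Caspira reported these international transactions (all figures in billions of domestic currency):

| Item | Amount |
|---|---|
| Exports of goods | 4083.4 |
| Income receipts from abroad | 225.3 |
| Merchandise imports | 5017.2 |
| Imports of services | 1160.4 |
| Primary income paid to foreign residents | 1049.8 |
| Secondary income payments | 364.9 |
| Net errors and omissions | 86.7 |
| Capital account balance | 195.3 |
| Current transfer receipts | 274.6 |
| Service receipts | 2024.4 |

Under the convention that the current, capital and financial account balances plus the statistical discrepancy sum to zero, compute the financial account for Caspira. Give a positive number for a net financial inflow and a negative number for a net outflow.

702.6

Goods balance = 4083.4 - 5017.2 = -933.8
Services balance = 2024.4 - 1160.4 = 864.0
Trade balance (goods + services) = -933.8 + 864.0 = -69.8
Net primary income = 225.3 - 1049.8 = -824.5
Net secondary income = 274.6 - 364.9 = -90.3
Current account = -69.8 + (-824.5) + (-90.3) = -984.6
Financial account = -(-984.6 + 195.3 + 86.7) = 702.6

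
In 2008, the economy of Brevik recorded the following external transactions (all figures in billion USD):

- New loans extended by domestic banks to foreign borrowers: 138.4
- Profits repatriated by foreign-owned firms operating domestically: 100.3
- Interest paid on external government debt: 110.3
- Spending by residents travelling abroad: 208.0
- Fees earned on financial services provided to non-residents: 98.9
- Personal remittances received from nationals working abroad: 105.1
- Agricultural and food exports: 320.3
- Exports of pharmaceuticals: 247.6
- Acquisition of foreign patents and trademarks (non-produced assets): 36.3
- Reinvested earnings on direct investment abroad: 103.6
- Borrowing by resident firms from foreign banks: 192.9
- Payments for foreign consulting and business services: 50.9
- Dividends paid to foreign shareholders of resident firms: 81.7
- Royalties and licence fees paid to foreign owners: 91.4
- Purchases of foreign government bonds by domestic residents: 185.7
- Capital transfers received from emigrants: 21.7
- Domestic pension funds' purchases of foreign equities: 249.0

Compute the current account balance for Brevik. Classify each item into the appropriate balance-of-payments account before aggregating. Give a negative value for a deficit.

Goods: 320.3 + 247.6 = 567.9
Services: 98.9 - 208.0 - 91.4 - 50.9 = -251.4
Primary income: -100.3 - 81.7 + 103.6 - 110.3 = -188.7
Secondary income: 105.1
Current account = 567.9 + (-251.4) + (-188.7) + 105.1 = 232.9
(Excluded from the current account — financial account: new loans extended by domestic banks to foreign borrowers 138.4, borrowing by resident firms from foreign banks 192.9, purchases of foreign government bonds by domestic residents 185.7, domestic pension funds' purchases of foreign equities 249.0; capital account: acquisition of foreign patents and trademarks (non-produced assets) 36.3, capital transfers received from emigrants 21.7.)

232.9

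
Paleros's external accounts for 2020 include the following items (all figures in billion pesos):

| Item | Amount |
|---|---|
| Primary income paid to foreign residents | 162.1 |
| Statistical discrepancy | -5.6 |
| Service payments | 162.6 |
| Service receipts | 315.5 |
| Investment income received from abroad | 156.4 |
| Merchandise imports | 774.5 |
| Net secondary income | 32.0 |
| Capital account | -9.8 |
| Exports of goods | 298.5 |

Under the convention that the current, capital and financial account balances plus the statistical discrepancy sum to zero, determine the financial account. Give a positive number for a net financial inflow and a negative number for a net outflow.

312.2

Goods balance = 298.5 - 774.5 = -476.0
Services balance = 315.5 - 162.6 = 152.9
Trade balance (goods + services) = -476.0 + 152.9 = -323.1
Net primary income = 156.4 - 162.1 = -5.7
Net secondary income = 32.0
Current account = -323.1 + (-5.7) + 32.0 = -296.8
Financial account = -(-296.8 + (-9.8) + (-5.6)) = 312.2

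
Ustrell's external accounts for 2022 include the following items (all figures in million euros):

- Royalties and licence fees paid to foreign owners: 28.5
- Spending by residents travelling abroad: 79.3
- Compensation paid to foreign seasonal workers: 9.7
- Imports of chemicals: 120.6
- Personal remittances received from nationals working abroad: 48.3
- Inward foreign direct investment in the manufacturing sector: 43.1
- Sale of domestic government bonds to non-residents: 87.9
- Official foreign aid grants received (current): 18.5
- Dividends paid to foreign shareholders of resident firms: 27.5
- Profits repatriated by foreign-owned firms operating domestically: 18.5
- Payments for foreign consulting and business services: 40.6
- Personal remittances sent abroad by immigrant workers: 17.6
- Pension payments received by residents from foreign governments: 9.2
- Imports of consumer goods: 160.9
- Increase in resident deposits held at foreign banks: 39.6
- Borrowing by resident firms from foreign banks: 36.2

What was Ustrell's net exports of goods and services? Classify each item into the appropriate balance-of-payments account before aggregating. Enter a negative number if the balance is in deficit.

Goods: -120.6 - 160.9 = -281.5
Services: -79.3 - 28.5 - 40.6 = -148.4
Trade balance = -281.5 + (-148.4) = -429.9
(Excluded from the trade balance — primary income: compensation paid to foreign seasonal workers 9.7, dividends paid to foreign shareholders of resident firms 27.5, profits repatriated by foreign-owned firms operating domestically 18.5; secondary income: personal remittances received from nationals working abroad 48.3, official foreign aid grants received (current) 18.5, personal remittances sent abroad by immigrant workers 17.6, pension payments received by residents from foreign governments 9.2; financial account: inward foreign direct investment in the manufacturing sector 43.1, sale of domestic government bonds to non-residents 87.9, increase in resident deposits held at foreign banks 39.6, borrowing by resident firms from foreign banks 36.2.)

-429.9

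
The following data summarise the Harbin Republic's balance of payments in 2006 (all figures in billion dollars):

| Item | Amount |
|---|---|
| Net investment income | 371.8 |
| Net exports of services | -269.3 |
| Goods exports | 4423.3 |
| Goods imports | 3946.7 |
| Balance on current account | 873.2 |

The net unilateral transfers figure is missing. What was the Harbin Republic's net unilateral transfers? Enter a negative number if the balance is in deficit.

Current account = goods balance + services balance + net primary income + net secondary income
Sum of the known components = 579.1
Net unilateral transfers = CA - (known components) = 873.2 - 579.1 = 294.1

294.1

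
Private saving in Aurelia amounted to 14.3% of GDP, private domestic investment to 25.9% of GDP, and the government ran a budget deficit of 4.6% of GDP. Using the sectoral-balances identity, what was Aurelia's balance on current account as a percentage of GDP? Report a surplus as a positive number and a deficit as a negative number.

-16.2

By the sectoral-balances identity, CA = (S_private - I) + (T - G).
Private balance = 14.3 - 25.9 = -11.6
Government balance (T - G) = -4.6
CA = -11.6 + (-4.6) = -16.2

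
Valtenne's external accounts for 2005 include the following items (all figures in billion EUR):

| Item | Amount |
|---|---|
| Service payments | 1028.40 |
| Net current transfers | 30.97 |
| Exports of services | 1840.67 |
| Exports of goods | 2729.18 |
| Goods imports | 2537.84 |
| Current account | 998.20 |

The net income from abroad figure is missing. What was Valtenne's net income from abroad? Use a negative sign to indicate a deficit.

Current account = goods balance + services balance + net primary income + net secondary income
Sum of the known components = 1034.58
Net income from abroad = CA - (known components) = 998.20 - 1034.58 = -36.38

-36.38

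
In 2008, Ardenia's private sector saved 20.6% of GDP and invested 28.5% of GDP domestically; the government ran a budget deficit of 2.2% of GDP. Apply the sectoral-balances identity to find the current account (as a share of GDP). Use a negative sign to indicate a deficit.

By the sectoral-balances identity, CA = (S_private - I) + (T - G).
Private balance = 20.6 - 28.5 = -7.9
Government balance (T - G) = -2.2
CA = -7.9 + (-2.2) = -10.1

-10.1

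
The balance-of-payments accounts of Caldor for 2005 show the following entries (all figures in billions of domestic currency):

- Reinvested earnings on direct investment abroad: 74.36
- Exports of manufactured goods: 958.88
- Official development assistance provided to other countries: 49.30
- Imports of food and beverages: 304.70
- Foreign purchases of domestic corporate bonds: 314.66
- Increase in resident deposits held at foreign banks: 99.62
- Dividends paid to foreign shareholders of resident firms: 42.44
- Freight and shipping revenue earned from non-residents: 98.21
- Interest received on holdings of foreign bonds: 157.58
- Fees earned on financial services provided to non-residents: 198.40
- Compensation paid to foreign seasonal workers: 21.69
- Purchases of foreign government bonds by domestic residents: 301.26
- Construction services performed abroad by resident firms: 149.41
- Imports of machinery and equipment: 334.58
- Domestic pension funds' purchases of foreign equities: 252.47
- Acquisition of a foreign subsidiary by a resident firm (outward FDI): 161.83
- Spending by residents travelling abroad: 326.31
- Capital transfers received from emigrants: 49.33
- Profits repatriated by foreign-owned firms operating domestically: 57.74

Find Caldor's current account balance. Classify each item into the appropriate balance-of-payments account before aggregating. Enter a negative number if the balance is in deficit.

Goods: -304.70 - 334.58 + 958.88 = 319.60
Services: 98.21 + 198.40 - 326.31 + 149.41 = 119.71
Primary income: 74.36 + 157.58 - 57.74 - 21.69 - 42.44 = 110.07
Secondary income: -49.30
Current account = 319.60 + 119.71 + 110.07 + (-49.30) = 500.08
(Excluded from the current account — financial account: foreign purchases of domestic corporate bonds 314.66, increase in resident deposits held at foreign banks 99.62, purchases of foreign government bonds by domestic residents 301.26, domestic pension funds' purchases of foreign equities 252.47, acquisition of a foreign subsidiary by a resident firm (outward FDI) 161.83; capital account: capital transfers received from emigrants 49.33.)

500.08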